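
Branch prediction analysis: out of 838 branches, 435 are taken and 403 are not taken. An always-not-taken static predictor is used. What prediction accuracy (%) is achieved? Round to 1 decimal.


Predictor: always-not-taken
Correct predictions = 403
Accuracy = 403 / 838 * 100 = 48.1%

48.1


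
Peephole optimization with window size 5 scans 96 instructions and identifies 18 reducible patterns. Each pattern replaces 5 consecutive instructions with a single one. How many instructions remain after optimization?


Each match removes 4 instructions.
Total removed = 18 * 4 = 72
Remaining = 96 - 72 = 24

24


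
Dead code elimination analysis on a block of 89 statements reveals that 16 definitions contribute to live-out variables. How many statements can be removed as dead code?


Dead code = total statements - live definitions
= 89 - 16 = 73

73


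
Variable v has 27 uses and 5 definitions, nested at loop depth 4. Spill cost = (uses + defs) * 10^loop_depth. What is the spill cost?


uses + defs = 27 + 5 = 32
10^4 = 10000
Spill cost = 32 * 10000 = 320000

320000


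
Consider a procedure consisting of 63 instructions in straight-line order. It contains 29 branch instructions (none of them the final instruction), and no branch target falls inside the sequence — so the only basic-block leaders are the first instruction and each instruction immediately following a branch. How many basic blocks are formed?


With no in-sequence branch targets, the leaders are the first instruction plus the instruction after each branch.
Number of basic blocks = branches + 1
= 29 + 1 = 30

30


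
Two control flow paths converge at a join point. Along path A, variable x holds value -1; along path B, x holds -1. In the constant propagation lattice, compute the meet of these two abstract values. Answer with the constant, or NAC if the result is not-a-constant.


Meet operation: if both paths give the same constant, result is that constant; if they differ, result is NAC (not-a-constant).
Path A: -1, Path B: -1 -> equal
Result: constant -> -1

-1


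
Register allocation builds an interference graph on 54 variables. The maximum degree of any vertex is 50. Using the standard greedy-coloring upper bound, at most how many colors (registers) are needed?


Greedy coloring never needs more than (max_degree + 1) colors: when coloring a vertex, at most max_degree neighbors are already colored.
Upper bound = 50 + 1 = 51

51


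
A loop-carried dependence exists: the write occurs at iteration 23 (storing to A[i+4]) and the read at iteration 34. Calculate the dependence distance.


Distance = read iteration - write iteration
= 34 - 23 = 11

11


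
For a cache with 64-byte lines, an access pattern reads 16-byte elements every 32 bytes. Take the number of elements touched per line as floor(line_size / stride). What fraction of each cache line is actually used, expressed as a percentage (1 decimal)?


Elements per cache line = floor(64 / 32) = 2
Bytes used = 2 * 16 = 32
Utilization = 32 / 64 * 100 = 50.0%

50.0


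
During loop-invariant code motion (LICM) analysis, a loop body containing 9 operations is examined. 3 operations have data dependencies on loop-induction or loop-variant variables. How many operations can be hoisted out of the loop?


Invariant candidates = total - loop-dependent
= 9 - 3 = 6

6


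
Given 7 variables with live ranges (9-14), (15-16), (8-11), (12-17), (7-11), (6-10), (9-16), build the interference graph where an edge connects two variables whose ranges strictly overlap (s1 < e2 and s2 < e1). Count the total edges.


Check all pairs for overlapping intervals.
Two intervals (s1,e1) and (s2,e2) overlap if s1 < e2 and s2 < e1.
v0 (9-14) vs v1..v6: overlaps v2, v3, v4, v5, v6 -> 5
v1 (15-16) vs v2..v6: overlaps v3, v6 -> 2
v2 (8-11) vs v3..v6: overlaps v4, v5, v6 -> 3
v3 (12-17) vs v4..v6: overlaps v6 -> 1
v4 (7-11) vs v5..v6: overlaps v5, v6 -> 2
v5 (6-10) vs v6: overlaps v6 -> 1
Total overlapping pairs = 5 + 2 + 3 + 1 + 2 + 1 = 14

14


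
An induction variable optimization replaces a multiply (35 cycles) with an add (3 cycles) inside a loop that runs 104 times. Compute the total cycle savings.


Per-iteration saving = 35 - 3 = 32
Total saved = 104 * 32 = 3328

3328


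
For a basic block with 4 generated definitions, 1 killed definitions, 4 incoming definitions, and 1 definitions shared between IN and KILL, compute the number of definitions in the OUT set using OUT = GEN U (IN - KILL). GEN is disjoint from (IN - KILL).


IN - KILL: 4 - 1 = 3 surviving definitions
OUT = GEN + surviving = 4 + 3 = 7

7


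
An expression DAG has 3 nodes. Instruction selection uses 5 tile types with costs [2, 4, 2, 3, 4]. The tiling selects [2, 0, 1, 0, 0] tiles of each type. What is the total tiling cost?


Total cost = sum(count_i * cost_i)
= 2*2 + 0*4 + 1*2 + 0*3 + 0*4
= 6

6


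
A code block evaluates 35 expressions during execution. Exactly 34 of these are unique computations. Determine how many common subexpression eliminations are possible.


CSE count = total expressions - unique expressions
= 35 - 34 = 1

1


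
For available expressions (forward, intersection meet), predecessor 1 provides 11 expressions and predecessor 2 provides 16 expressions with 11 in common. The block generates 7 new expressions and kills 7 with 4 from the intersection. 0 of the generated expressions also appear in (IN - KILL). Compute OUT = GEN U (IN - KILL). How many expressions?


IN = intersection of predecessors = 11
IN - KILL = 11 - 4 = 7
|OUT| = |GEN| + |IN - KILL| - |GEN ∩ (IN - KILL)| = 7 + 7 - 0 = 14

14


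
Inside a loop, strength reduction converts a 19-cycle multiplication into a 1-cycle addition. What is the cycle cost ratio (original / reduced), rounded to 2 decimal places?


Ratio = mult_cost / add_cost = 19 / 1 = 19.0

19.0


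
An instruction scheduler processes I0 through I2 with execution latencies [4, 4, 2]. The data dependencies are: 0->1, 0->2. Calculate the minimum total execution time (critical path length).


Compute longest path through dependency graph: dist(Ik) = max over predecessors of dist + latency(Ik).
dist(I0) = latency 4 = 4
dist(I1) = dist(I0) + 4 = 4 + 4 = 8
dist(I2) = dist(I0) + 2 = 4 + 2 = 6
Critical path = max dist = 8

8


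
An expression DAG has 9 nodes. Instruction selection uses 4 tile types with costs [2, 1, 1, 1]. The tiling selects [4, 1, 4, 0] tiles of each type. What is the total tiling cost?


Total cost = sum(count_i * cost_i)
= 4*2 + 1*1 + 4*1 + 0*1
= 13

13


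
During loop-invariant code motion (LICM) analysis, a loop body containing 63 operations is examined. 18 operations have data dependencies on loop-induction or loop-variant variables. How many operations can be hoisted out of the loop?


Invariant candidates = total - loop-dependent
= 63 - 18 = 45

45


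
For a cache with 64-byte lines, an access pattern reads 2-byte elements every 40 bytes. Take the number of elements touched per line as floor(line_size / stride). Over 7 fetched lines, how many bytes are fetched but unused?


Elements per line = floor(64 / 40) = 1
Bytes used per line = 1 * 2 = 2
Wasted per line = 64 - 2 = 62
Total wasted = 62 * 7 = 434

434


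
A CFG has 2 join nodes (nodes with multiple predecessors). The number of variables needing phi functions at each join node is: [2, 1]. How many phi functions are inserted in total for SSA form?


Total phi functions = sum of phi functions at each join node
= 2 + 1 = 3

3


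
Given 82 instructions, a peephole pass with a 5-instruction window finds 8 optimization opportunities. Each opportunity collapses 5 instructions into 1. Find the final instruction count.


Each match removes 4 instructions.
Total removed = 8 * 4 = 32
Remaining = 82 - 32 = 50

50


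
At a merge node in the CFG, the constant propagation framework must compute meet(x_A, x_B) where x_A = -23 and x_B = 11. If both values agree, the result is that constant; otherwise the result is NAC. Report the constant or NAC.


Meet operation: if both paths give the same constant, result is that constant; if they differ, result is NAC (not-a-constant).
Path A: -23, Path B: 11 -> differ
Result: not-a-constant -> NAC

NAC


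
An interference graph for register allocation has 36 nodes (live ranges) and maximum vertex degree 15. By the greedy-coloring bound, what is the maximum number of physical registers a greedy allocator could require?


Greedy coloring never needs more than (max_degree + 1) colors: when coloring a vertex, at most max_degree neighbors are already colored.
Upper bound = 15 + 1 = 16

16


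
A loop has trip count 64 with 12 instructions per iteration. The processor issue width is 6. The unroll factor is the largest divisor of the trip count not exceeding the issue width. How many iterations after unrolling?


Largest divisor of 64 <= 6 is 4
New iterations = 64 / 4 = 16

16


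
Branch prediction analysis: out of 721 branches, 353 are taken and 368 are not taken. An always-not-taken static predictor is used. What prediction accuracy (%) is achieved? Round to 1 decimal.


Predictor: always-not-taken
Correct predictions = 368
Accuracy = 368 / 721 * 100 = 51.0%

51.0


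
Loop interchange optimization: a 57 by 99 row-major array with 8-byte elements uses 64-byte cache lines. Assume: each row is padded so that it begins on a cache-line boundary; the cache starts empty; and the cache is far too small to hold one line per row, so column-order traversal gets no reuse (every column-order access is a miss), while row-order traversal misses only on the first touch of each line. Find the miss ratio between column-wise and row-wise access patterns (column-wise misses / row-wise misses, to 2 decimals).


Each row occupies 99 * 8 = 792 bytes and starts on a line boundary, so it spans ceil(792 / 64) = 13 cache lines.
Row-major traversal misses (one per line touched): 57 * ceil(99 * 8 / 64) = 741
Column-major traversal misses (no reuse, every access misses): 57 * 99 = 5643
Ratio = 5643 / 741 = 7.62

7.62


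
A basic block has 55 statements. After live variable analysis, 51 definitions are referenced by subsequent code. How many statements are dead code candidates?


Dead code = total statements - live definitions
= 55 - 51 = 4

4


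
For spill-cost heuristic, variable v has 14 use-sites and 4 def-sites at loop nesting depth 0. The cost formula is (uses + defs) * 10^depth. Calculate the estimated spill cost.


uses + defs = 14 + 4 = 18
10^0 = 1
Spill cost = 18 * 1 = 18

18


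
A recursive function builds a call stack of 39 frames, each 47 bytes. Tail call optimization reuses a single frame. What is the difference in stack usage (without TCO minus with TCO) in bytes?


Without TCO: 39 * 47 = 1833 bytes
With TCO: reuse 1 frame = 47 bytes
Savings = 1833 - 47 = 1786

1786


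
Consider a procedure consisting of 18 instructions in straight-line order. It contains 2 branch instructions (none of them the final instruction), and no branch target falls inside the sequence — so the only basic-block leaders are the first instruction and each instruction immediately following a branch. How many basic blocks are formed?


With no in-sequence branch targets, the leaders are the first instruction plus the instruction after each branch.
Number of basic blocks = branches + 1
= 2 + 1 = 3

3


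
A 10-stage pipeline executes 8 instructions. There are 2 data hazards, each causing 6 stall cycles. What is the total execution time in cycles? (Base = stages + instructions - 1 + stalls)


Base cycles = 10 + 8 - 1 = 17
Total stalls = 2 * 6 = 12
Total = 17 + 12 = 29

29


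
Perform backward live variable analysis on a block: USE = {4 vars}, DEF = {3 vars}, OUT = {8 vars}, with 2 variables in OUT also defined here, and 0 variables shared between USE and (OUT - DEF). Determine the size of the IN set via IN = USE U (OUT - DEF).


OUT - DEF: 8 - 2 = 6
|IN| = |USE| + |OUT - DEF| - |USE ∩ (OUT - DEF)| = 4 + 6 - 0 = 10

10


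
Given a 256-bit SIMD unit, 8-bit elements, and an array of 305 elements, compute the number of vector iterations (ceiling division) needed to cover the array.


Width = 256 / 8 = 32 elements per vector op
Iterations = ceil(305 / 32) = 10

10


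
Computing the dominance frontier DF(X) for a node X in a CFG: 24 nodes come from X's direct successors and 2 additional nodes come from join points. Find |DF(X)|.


DF(X) = direct successor contributions + join point contributions
= 24 + 2 = 26

26


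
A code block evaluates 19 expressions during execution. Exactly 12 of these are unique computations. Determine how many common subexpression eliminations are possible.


CSE count = total expressions - unique expressions
= 19 - 12 = 7

7


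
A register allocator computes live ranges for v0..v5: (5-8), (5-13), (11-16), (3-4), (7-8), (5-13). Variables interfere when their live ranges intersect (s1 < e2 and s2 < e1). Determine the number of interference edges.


Check all pairs for overlapping intervals.
Two intervals (s1,e1) and (s2,e2) overlap if s1 < e2 and s2 < e1.
v0 (5-8) vs v1..v5: overlaps v1, v4, v5 -> 3
v1 (5-13) vs v2..v5: overlaps v2, v4, v5 -> 3
v2 (11-16) vs v3..v5: overlaps v5 -> 1
v3 (3-4) vs v4..v5: overlaps none -> 0
v4 (7-8) vs v5: overlaps v5 -> 1
Total overlapping pairs = 3 + 3 + 1 + 0 + 1 = 8

8


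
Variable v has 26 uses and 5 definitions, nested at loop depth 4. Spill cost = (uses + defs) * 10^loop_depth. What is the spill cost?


uses + defs = 26 + 5 = 31
10^4 = 10000
Spill cost = 31 * 10000 = 310000

310000


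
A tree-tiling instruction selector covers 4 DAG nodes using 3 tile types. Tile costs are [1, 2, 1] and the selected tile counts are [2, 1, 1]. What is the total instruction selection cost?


Total cost = sum(count_i * cost_i)
= 2*1 + 1*2 + 1*1
= 5

5


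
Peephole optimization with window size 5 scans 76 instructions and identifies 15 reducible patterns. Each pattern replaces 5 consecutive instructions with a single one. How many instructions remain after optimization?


Each match removes 4 instructions.
Total removed = 15 * 4 = 60
Remaining = 76 - 60 = 16

16


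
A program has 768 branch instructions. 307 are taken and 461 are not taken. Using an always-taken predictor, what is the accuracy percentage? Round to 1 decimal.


Predictor: always-taken
Correct predictions = 307
Accuracy = 307 / 768 * 100 = 40.0%

40.0


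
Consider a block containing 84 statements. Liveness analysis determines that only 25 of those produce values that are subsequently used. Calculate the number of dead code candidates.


Dead code = total statements - live definitions
= 84 - 25 = 59

59


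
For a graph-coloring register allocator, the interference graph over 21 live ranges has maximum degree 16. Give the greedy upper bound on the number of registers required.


Greedy coloring never needs more than (max_degree + 1) colors: when coloring a vertex, at most max_degree neighbors are already colored.
Upper bound = 16 + 1 = 17

17


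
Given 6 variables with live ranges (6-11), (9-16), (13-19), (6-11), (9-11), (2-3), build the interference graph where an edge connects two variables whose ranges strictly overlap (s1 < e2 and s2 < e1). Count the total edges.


Check all pairs for overlapping intervals.
Two intervals (s1,e1) and (s2,e2) overlap if s1 < e2 and s2 < e1.
v0 (6-11) vs v1..v5: overlaps v1, v3, v4 -> 3
v1 (9-16) vs v2..v5: overlaps v2, v3, v4 -> 3
v2 (13-19) vs v3..v5: overlaps none -> 0
v3 (6-11) vs v4..v5: overlaps v4 -> 1
v4 (9-11) vs v5: overlaps none -> 0
Total overlapping pairs = 3 + 3 + 0 + 1 + 0 = 7

7


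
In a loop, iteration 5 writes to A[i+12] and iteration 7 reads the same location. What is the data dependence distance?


Distance = read iteration - write iteration
= 7 - 5 = 2

2


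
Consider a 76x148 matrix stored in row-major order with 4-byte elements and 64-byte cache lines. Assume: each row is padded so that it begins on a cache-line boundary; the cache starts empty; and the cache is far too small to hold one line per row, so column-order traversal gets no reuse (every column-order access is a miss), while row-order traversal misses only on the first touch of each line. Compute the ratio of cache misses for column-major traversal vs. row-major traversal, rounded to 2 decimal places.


Each row occupies 148 * 4 = 592 bytes and starts on a line boundary, so it spans ceil(592 / 64) = 10 cache lines.
Row-major traversal misses (one per line touched): 76 * ceil(148 * 4 / 64) = 760
Column-major traversal misses (no reuse, every access misses): 76 * 148 = 11248
Ratio = 11248 / 760 = 14.8

14.8


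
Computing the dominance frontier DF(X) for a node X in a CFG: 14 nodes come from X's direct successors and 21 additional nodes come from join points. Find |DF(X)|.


DF(X) = direct successor contributions + join point contributions
= 14 + 21 = 35

35


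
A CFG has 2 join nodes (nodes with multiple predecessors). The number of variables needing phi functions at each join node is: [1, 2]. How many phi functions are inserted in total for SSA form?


Total phi functions = sum of phi functions at each join node
= 1 + 2 = 3

3


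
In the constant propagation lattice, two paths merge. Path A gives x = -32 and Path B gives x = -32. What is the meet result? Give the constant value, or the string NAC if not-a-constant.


Meet operation: if both paths give the same constant, result is that constant; if they differ, result is NAC (not-a-constant).
Path A: -32, Path B: -32 -> equal
Result: constant -> -32

-32


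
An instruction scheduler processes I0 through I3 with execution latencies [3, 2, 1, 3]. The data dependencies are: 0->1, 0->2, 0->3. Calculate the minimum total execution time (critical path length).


Compute longest path through dependency graph: dist(Ik) = max over predecessors of dist + latency(Ik).
dist(I0) = latency 3 = 3
dist(I1) = dist(I0) + 2 = 3 + 2 = 5
dist(I2) = dist(I0) + 1 = 3 + 1 = 4
dist(I3) = dist(I0) + 3 = 3 + 3 = 6
Critical path = max dist = 6

6


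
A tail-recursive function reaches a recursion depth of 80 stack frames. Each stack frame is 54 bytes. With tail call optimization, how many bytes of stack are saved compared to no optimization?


Without TCO: 80 * 54 = 4320 bytes
With TCO: reuse 1 frame = 54 bytes
Savings = 4320 - 54 = 4266

4266


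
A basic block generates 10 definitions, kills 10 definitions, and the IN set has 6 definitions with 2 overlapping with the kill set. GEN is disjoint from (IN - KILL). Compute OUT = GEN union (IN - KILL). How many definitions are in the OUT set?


IN - KILL: 6 - 2 = 4 surviving definitions
OUT = GEN + surviving = 10 + 4 = 14

14


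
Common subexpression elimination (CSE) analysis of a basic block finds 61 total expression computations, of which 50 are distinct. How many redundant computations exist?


CSE count = total expressions - unique expressions
= 61 - 50 = 11

11


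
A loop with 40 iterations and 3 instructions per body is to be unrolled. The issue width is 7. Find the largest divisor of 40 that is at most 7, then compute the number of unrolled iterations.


Largest divisor of 40 <= 7 is 5
New iterations = 40 / 5 = 8

8


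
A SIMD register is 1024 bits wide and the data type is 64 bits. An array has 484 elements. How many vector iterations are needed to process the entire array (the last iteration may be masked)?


Width = 1024 / 64 = 16 elements per vector op
Iterations = ceil(484 / 16) = 31

31


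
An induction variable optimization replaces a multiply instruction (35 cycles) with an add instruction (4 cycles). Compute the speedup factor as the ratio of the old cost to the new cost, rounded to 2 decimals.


Ratio = mult_cost / add_cost = 35 / 4 = 8.75

8.75


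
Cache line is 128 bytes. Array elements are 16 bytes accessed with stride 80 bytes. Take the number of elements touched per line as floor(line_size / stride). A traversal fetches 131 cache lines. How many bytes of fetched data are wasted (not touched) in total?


Elements per line = floor(128 / 80) = 1
Bytes used per line = 1 * 16 = 16
Wasted per line = 128 - 16 = 112
Total wasted = 112 * 131 = 14672

14672


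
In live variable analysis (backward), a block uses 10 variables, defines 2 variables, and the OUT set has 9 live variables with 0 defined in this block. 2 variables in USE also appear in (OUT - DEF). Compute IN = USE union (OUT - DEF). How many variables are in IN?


OUT - DEF: 9 - 0 = 9
|IN| = |USE| + |OUT - DEF| - |USE ∩ (OUT - DEF)| = 10 + 9 - 2 = 17

17


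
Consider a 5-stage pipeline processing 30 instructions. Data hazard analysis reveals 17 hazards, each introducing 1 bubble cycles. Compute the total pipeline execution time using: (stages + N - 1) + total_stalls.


Base cycles = 5 + 30 - 1 = 34
Total stalls = 17 * 1 = 17
Total = 34 + 17 = 51

51


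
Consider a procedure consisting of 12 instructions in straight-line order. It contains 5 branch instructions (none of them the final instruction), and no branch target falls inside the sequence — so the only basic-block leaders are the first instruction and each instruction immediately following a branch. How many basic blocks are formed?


With no in-sequence branch targets, the leaders are the first instruction plus the instruction after each branch.
Number of basic blocks = branches + 1
= 5 + 1 = 6

6


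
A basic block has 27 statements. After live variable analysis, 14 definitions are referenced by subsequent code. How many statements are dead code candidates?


Dead code = total statements - live definitions
= 27 - 14 = 13

13


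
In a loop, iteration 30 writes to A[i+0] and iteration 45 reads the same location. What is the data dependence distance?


Distance = read iteration - write iteration
= 45 - 30 = 15

15


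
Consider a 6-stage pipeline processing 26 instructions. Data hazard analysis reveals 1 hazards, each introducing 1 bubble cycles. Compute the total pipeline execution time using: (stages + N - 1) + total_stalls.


Base cycles = 6 + 26 - 1 = 31
Total stalls = 1 * 1 = 1
Total = 31 + 1 = 32

32


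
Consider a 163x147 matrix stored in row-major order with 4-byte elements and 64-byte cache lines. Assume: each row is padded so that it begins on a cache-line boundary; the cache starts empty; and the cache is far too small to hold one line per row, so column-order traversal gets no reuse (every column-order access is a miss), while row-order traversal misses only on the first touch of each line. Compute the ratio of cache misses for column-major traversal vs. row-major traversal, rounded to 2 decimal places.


Each row occupies 147 * 4 = 588 bytes and starts on a line boundary, so it spans ceil(588 / 64) = 10 cache lines.
Row-major traversal misses (one per line touched): 163 * ceil(147 * 4 / 64) = 1630
Column-major traversal misses (no reuse, every access misses): 163 * 147 = 23961
Ratio = 23961 / 1630 = 14.7

14.7


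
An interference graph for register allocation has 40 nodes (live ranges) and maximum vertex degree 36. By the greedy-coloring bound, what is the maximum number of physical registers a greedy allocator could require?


Greedy coloring never needs more than (max_degree + 1) colors: when coloring a vertex, at most max_degree neighbors are already colored.
Upper bound = 36 + 1 = 37

37


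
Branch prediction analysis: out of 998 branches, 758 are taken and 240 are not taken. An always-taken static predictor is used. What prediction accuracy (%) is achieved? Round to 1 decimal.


Predictor: always-taken
Correct predictions = 758
Accuracy = 758 / 998 * 100 = 76.0%

76.0


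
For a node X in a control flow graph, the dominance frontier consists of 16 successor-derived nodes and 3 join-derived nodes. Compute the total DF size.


DF(X) = direct successor contributions + join point contributions
= 16 + 3 = 19

19


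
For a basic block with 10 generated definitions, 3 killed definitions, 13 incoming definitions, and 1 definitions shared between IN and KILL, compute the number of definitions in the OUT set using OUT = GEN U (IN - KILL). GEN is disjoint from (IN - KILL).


IN - KILL: 13 - 1 = 12 surviving definitions
OUT = GEN + surviving = 10 + 12 = 22

22


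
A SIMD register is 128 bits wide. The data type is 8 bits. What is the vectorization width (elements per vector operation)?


Width = SIMD bits / data type bits
= 128 / 8 = 16

16


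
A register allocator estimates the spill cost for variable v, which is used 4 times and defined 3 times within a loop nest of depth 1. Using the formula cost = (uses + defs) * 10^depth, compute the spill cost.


uses + defs = 4 + 3 = 7
10^1 = 10
Spill cost = 7 * 10 = 70

70


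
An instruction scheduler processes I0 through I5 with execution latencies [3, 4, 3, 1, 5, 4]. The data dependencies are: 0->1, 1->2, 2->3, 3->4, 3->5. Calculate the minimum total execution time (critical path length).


Compute longest path through dependency graph: dist(Ik) = max over predecessors of dist + latency(Ik).
dist(I0) = latency 3 = 3
dist(I1) = dist(I0) + 4 = 3 + 4 = 7
dist(I2) = dist(I1) + 3 = 7 + 3 = 10
dist(I3) = dist(I2) + 1 = 10 + 1 = 11
dist(I4) = dist(I3) + 5 = 11 + 5 = 16
dist(I5) = dist(I3) + 4 = 11 + 4 = 15
Critical path = max dist = 16

16


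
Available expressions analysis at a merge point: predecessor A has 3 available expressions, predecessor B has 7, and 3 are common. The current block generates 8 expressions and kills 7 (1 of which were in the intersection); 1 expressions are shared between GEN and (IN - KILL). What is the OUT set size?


IN = intersection of predecessors = 3
IN - KILL = 3 - 1 = 2
|OUT| = |GEN| + |IN - KILL| - |GEN ∩ (IN - KILL)| = 8 + 2 - 1 = 9

9


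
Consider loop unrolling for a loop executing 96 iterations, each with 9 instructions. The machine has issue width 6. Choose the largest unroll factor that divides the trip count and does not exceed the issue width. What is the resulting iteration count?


Largest divisor of 96 <= 6 is 6
New iterations = 96 / 6 = 16

16


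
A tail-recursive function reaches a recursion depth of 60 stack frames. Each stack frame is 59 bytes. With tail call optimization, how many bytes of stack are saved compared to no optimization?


Without TCO: 60 * 59 = 3540 bytes
With TCO: reuse 1 frame = 59 bytes
Savings = 3540 - 59 = 3481

3481


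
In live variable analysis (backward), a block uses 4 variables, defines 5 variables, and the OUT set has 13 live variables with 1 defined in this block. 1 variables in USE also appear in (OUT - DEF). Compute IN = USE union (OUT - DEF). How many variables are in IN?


OUT - DEF: 13 - 1 = 12
|IN| = |USE| + |OUT - DEF| - |USE ∩ (OUT - DEF)| = 4 + 12 - 1 = 15

15


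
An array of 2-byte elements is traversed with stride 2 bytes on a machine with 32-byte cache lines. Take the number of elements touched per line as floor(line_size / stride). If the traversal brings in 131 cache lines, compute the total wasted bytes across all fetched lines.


Elements per line = floor(32 / 2) = 16
Bytes used per line = 16 * 2 = 32
Wasted per line = 32 - 32 = 0
Total wasted = 0 * 131 = 0

0


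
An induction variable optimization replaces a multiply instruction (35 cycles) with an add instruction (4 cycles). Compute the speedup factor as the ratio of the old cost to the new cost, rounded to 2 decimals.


Ratio = mult_cost / add_cost = 35 / 4 = 8.75

8.75


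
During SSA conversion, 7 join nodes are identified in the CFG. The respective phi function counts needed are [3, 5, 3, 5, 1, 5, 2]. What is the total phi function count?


Total phi functions = sum of phi functions at each join node
= 3 + 5 + 3 + 5 + 1 + 5 + 2 = 24

24


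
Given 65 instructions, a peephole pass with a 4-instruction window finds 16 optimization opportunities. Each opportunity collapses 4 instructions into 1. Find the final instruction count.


Each match removes 3 instructions.
Total removed = 16 * 3 = 48
Remaining = 65 - 48 = 17

17


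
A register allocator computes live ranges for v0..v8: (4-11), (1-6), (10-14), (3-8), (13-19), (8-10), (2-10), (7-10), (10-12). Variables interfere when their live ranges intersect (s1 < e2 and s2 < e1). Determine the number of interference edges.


Check all pairs for overlapping intervals.
Two intervals (s1,e1) and (s2,e2) overlap if s1 < e2 and s2 < e1.
v0 (4-11) vs v1..v8: overlaps v1, v2, v3, v5, v6, v7, v8 -> 7
v1 (1-6) vs v2..v8: overlaps v3, v6 -> 2
v2 (10-14) vs v3..v8: overlaps v4, v8 -> 2
v3 (3-8) vs v4..v8: overlaps v6, v7 -> 2
v4 (13-19) vs v5..v8: overlaps none -> 0
v5 (8-10) vs v6..v8: overlaps v6, v7 -> 2
v6 (2-10) vs v7..v8: overlaps v7 -> 1
v7 (7-10) vs v8: overlaps none -> 0
Total overlapping pairs = 7 + 2 + 2 + 2 + 0 + 2 + 1 + 0 = 16

16


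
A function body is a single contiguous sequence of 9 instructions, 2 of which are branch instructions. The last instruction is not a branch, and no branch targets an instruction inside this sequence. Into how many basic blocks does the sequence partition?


With no in-sequence branch targets, the leaders are the first instruction plus the instruction after each branch.
Number of basic blocks = branches + 1
= 2 + 1 = 3

3


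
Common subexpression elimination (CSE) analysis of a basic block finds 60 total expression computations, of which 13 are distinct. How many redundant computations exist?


CSE count = total expressions - unique expressions
= 60 - 13 = 47

47


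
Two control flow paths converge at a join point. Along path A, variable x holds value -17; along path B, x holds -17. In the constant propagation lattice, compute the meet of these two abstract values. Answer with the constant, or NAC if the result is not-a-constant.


Meet operation: if both paths give the same constant, result is that constant; if they differ, result is NAC (not-a-constant).
Path A: -17, Path B: -17 -> equal
Result: constant -> -17

-17


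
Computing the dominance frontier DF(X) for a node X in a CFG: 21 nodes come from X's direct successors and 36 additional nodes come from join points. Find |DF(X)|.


DF(X) = direct successor contributions + join point contributions
= 21 + 36 = 57

57


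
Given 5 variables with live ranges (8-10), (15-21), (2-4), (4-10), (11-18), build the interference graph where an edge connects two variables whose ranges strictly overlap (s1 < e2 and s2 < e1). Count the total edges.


Check all pairs for overlapping intervals.
Two intervals (s1,e1) and (s2,e2) overlap if s1 < e2 and s2 < e1.
v0 (8-10) vs v1..v4: overlaps v3 -> 1
v1 (15-21) vs v2..v4: overlaps v4 -> 1
v2 (2-4) vs v3..v4: overlaps none -> 0
v3 (4-10) vs v4: overlaps none -> 0
Total overlapping pairs = 1 + 1 + 0 + 0 = 2

2


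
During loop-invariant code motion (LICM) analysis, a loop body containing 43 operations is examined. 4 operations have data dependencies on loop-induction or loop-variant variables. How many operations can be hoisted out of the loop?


Invariant candidates = total - loop-dependent
= 43 - 4 = 39

39


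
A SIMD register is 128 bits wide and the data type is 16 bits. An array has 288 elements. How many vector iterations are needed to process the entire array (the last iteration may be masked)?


Width = 128 / 16 = 8 elements per vector op
Iterations = ceil(288 / 8) = 36

36


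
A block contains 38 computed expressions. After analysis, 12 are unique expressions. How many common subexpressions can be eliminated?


CSE count = total expressions - unique expressions
= 38 - 12 = 26

26


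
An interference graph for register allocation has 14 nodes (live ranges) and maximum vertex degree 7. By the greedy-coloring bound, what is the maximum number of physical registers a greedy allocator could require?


Greedy coloring never needs more than (max_degree + 1) colors: when coloring a vertex, at most max_degree neighbors are already colored.
Upper bound = 7 + 1 = 8

8


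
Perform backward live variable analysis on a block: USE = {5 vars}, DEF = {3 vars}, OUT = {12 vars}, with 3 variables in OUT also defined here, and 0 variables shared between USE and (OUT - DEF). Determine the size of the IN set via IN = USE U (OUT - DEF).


OUT - DEF: 12 - 3 = 9
|IN| = |USE| + |OUT - DEF| - |USE ∩ (OUT - DEF)| = 5 + 9 - 0 = 14

14


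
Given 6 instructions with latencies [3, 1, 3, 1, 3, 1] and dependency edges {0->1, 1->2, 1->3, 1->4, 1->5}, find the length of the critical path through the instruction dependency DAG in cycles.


Compute longest path through dependency graph: dist(Ik) = max over predecessors of dist + latency(Ik).
dist(I0) = latency 3 = 3
dist(I1) = dist(I0) + 1 = 3 + 1 = 4
dist(I2) = dist(I1) + 3 = 4 + 3 = 7
dist(I3) = dist(I1) + 1 = 4 + 1 = 5
dist(I4) = dist(I1) + 3 = 4 + 3 = 7
dist(I5) = dist(I1) + 1 = 4 + 1 = 5
Critical path = max dist = 7

7


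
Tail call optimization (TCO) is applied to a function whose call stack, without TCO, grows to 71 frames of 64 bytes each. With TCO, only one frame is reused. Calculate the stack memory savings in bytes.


Without TCO: 71 * 64 = 4544 bytes
With TCO: reuse 1 frame = 64 bytes
Savings = 4544 - 64 = 4480

4480


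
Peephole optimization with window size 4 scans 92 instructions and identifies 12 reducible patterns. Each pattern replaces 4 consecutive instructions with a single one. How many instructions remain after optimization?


Each match removes 3 instructions.
Total removed = 12 * 3 = 36
Remaining = 92 - 36 = 56

56


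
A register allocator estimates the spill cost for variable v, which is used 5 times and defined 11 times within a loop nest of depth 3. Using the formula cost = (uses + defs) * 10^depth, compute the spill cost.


uses + defs = 5 + 11 = 16
10^3 = 1000
Spill cost = 16 * 1000 = 16000

16000


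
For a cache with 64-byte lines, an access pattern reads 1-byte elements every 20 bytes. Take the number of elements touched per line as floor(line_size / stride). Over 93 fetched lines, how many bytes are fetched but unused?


Elements per line = floor(64 / 20) = 3
Bytes used per line = 3 * 1 = 3
Wasted per line = 64 - 3 = 61
Total wasted = 61 * 93 = 5673

5673


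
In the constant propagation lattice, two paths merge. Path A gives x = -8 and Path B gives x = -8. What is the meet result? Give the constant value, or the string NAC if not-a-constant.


Meet operation: if both paths give the same constant, result is that constant; if they differ, result is NAC (not-a-constant).
Path A: -8, Path B: -8 -> equal
Result: constant -> -8

-8


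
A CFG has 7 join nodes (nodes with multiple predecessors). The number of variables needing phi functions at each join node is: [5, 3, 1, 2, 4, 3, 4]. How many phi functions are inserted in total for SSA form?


Total phi functions = sum of phi functions at each join node
= 5 + 3 + 1 + 2 + 4 + 3 + 4 = 22

22


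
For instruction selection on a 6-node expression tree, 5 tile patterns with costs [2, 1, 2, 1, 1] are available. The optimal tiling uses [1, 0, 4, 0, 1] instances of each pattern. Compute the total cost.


Total cost = sum(count_i * cost_i)
= 1*2 + 0*1 + 4*2 + 0*1 + 1*1
= 11

11


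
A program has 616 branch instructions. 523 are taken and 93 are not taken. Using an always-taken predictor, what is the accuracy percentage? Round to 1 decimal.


Predictor: always-taken
Correct predictions = 523
Accuracy = 523 / 616 * 100 = 84.9%

84.9


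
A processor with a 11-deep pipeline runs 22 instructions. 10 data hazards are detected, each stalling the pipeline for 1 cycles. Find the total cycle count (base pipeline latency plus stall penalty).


Base cycles = 11 + 22 - 1 = 32
Total stalls = 10 * 1 = 10
Total = 32 + 10 = 42

42


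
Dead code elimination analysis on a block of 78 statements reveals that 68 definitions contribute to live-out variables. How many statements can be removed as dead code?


Dead code = total statements - live definitions
= 78 - 68 = 10

10


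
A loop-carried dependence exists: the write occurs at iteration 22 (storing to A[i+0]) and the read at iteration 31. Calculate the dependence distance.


Distance = read iteration - write iteration
= 31 - 22 = 9

9


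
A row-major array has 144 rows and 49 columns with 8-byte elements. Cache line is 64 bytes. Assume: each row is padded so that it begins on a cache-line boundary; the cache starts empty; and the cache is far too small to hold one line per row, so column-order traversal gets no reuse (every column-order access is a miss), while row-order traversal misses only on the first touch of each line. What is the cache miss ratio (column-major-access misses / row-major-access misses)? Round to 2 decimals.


Each row occupies 49 * 8 = 392 bytes and starts on a line boundary, so it spans ceil(392 / 64) = 7 cache lines.
Row-major traversal misses (one per line touched): 144 * ceil(49 * 8 / 64) = 1008
Column-major traversal misses (no reuse, every access misses): 144 * 49 = 7056
Ratio = 7056 / 1008 = 7.0

7.0


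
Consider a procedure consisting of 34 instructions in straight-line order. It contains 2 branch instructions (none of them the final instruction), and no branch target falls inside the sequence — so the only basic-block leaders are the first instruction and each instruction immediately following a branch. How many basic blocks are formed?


With no in-sequence branch targets, the leaders are the first instruction plus the instruction after each branch.
Number of basic blocks = branches + 1
= 2 + 1 = 3

3


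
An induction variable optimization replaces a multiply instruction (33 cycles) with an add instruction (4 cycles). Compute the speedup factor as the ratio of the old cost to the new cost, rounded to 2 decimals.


Ratio = mult_cost / add_cost = 33 / 4 = 8.25

8.25


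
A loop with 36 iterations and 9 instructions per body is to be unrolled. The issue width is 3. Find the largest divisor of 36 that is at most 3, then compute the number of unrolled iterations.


Largest divisor of 36 <= 3 is 3
New iterations = 36 / 3 = 12

12


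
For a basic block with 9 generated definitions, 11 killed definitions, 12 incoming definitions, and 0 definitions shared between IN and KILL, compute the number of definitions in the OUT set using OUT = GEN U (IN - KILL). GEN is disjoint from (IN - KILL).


IN - KILL: 12 - 0 = 12 surviving definitions
OUT = GEN + surviving = 9 + 12 = 21

21


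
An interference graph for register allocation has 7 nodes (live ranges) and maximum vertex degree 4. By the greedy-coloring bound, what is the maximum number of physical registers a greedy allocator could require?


Greedy coloring never needs more than (max_degree + 1) colors: when coloring a vertex, at most max_degree neighbors are already colored.
Upper bound = 4 + 1 = 5

5


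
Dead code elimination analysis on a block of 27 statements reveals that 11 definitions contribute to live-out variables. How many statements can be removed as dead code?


Dead code = total statements - live definitions
= 27 - 11 = 16

16


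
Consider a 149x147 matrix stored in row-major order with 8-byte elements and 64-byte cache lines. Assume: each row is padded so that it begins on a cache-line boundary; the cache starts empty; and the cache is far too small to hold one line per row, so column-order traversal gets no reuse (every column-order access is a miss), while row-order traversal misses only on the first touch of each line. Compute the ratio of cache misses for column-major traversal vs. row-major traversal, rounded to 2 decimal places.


Each row occupies 147 * 8 = 1176 bytes and starts on a line boundary, so it spans ceil(1176 / 64) = 19 cache lines.
Row-major traversal misses (one per line touched): 149 * ceil(147 * 8 / 64) = 2831
Column-major traversal misses (no reuse, every access misses): 149 * 147 = 21903
Ratio = 21903 / 2831 = 7.74

7.74


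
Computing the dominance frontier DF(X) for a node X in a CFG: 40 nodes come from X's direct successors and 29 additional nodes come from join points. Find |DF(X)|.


DF(X) = direct successor contributions + join point contributions
= 40 + 29 = 69

69
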